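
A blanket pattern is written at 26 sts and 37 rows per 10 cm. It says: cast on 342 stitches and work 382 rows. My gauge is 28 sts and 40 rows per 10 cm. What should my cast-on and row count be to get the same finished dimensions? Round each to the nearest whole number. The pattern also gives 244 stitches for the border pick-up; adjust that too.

Cast on 368 stitches; work 413 rows; border pick-up 263 stitches.

Stitches: 342 × 28/26 = 368.31 → 368.
Rows: 382 × 40/37 = 412.97 → 413.
border pick-up: 244 × 28/26 = 262.77 → 263.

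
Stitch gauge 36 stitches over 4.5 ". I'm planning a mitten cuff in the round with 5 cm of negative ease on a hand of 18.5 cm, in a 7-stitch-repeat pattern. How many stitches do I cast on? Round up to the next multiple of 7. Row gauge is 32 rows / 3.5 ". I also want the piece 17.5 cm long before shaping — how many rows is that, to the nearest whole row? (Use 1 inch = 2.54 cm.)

Finished = 18.5 − 5 = 13.5 cm.
13.5 cm × 1/2.54 = 5.31 inches.
36/4.5 = 8 sts per in; 5.31 × 8 = 42.52 sts.
Next multiple of 7 → 49.
17.5 cm = 6.89 inches; × 9.143 = 62.99 → 63 rows.

Cast on 49 stitches; work 63 rows.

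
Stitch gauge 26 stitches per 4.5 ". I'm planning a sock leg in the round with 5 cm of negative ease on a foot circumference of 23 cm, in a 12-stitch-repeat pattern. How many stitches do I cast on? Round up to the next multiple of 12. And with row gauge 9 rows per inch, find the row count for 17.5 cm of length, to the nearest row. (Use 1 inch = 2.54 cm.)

Cast on 48 stitches; work 62 rows.

Finished = 23 − 5 = 18 cm.
18 cm × 1/2.54 = 7.09 inches.
26/4.5 = 5.778 sts per in; 7.09 × 5.778 = 40.94 sts.
Next multiple of 12 → 48.
17.5 cm = 6.89 inches; × 9 = 62.01 → 62 rows.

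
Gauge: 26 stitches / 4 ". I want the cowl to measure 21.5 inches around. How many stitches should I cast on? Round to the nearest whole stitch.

26 stitches / 4 in = 6.5 stitches per inch.
21.5 × 6.5 = 139.75 stitches.
Round to nearest → 140.

CO 140 sts.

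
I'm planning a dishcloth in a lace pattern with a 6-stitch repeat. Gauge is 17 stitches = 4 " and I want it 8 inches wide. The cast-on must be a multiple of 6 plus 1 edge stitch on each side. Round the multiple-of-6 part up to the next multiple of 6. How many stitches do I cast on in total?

38 stitches.

17 / 4 = 4.25 sts per inch.
8 × 4.25 = 34.00 sts.
Less 2 edge sts → 32.00 for the repeat.
Next multiple of 6: 36.
Add back 2 edge sts → 38.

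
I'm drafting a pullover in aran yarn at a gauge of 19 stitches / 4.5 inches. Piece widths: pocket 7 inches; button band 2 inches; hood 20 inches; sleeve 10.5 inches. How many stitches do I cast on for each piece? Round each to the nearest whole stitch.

Rate = 19/4.5 = 4.222 sts per in.
pocket: 7 × 4.222 = 29.56 → 30.
button band: 2 × 4.222 = 8.44 → 8.
hood: 20 × 4.222 = 84.44 → 84.
sleeve: 10.5 × 4.222 = 44.33 → 44.

pocket 30; button band 8; hood 84; sleeve 44.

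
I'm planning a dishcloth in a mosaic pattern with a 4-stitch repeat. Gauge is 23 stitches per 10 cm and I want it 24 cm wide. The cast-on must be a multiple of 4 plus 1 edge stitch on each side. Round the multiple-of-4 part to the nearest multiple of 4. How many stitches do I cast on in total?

23 / 10 = 2.3 sts per cm.
24 × 2.3 = 55.20 sts.
Less 2 edge sts → 53.20 for the repeat.
Nearest multiple of 4: 52.
Add back 2 edge sts → 54.

Cast on 54 stitches.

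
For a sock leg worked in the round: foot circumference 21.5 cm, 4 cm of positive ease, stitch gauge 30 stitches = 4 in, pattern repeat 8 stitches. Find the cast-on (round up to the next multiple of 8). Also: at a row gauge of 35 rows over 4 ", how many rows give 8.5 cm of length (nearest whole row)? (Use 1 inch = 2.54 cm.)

Cast on 80 stitches; work 29 rows.

Finished = 21.5 + 4 = 25.5 cm.
25.5 cm × 1/2.54 = 10.04 inches.
30/4 = 7.5 sts per in; 10.04 × 7.5 = 75.30 sts.
Next multiple of 8 → 80.
8.5 cm = 3.35 inches; × 8.75 = 29.28 → 29 rows.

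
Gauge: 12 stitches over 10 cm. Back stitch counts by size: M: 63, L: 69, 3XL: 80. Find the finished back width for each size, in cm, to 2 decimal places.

12/10 = 1.2 sts per cm.
M: 63 / 1.2 = 52.500 → 52.50 cm.
L: 69 / 1.2 = 57.500 → 57.50 cm.
3XL: 80 / 1.2 = 66.667 → 66.67 cm.

M 52.50 cm; L 57.50 cm; 3XL 66.67 cm.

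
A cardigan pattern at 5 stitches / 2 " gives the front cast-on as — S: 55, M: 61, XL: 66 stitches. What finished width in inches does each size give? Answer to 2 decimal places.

S 22.00 inches; M 24.40 inches; XL 26.40 inches.

5/2 = 2.5 sts per in.
S: 55 / 2.5 = 22.000 → 22.00 in.
M: 61 / 2.5 = 24.400 → 24.40 in.
XL: 66 / 2.5 = 26.400 → 26.40 in.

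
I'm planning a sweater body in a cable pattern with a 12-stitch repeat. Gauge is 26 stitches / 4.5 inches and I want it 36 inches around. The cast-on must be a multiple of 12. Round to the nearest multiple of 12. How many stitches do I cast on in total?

26 / 4.5 = 5.778 sts per inch.
36 × 5.778 = 208.00 sts.
Nearest multiple of 12: 204.

204 stitches.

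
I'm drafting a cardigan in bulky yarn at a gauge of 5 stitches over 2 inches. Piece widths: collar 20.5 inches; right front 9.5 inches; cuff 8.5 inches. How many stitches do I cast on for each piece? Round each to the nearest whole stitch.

Rate = 5/2 = 2.5 sts per in.
collar: 20.5 × 2.5 = 51.25 → 51.
right front: 9.5 × 2.5 = 23.75 → 24.
cuff: 8.5 × 2.5 = 21.25 → 21.

collar 51; right front 24; cuff 21.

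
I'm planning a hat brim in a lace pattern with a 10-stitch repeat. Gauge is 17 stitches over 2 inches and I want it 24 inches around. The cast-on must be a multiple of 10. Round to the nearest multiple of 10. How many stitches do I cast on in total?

17 / 2 = 8.5 sts per inch.
24 × 8.5 = 204.00 sts.
Nearest multiple of 10: 200.

CO 200 sts.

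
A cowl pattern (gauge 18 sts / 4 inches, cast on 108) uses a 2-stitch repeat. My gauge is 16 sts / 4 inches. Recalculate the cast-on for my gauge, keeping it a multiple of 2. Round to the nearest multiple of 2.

108 × 16 / 18 = 96.00.
Nearest multiple of 2: 96.

Cast on 96 stitches.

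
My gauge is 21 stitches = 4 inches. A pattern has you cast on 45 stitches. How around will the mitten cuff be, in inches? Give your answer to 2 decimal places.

8.57 inches.

21 stitches / 4 inch = 5.25 stitches per inch.
45 / 5.25 = 8.571 inches.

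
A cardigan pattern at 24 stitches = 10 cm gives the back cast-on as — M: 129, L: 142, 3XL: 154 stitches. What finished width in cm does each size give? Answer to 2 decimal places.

24/10 = 2.4 sts per cm.
M: 129 / 2.4 = 53.750 → 53.75 cm.
L: 142 / 2.4 = 59.167 → 59.17 cm.
3XL: 154 / 2.4 = 64.167 → 64.17 cm.

M 53.75 cm; L 59.17 cm; 3XL 64.17 cm.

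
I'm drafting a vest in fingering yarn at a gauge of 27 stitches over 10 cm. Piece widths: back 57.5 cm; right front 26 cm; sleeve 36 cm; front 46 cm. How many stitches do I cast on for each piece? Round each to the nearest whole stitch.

Rate = 27/10 = 2.7 sts per cm.
back: 57.5 × 2.7 = 155.25 → 155.
right front: 26 × 2.7 = 70.20 → 70.
sleeve: 36 × 2.7 = 97.20 → 97.
front: 46 × 2.7 = 124.20 → 124.

back 155; right front 70; sleeve 97; front 124.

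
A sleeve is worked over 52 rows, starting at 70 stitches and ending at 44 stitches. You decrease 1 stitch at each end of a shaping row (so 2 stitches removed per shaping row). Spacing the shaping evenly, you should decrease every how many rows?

Decrease every 4th row.

Stitches to remove: |44 − 70| = 26.
Shaping rows needed: 26 / 2 = 13.
52 rows / 13 = every 4 rows.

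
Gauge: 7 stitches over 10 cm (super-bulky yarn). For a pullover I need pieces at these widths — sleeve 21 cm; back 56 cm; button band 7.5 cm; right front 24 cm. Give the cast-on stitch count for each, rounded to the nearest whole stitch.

sleeve 15; back 39; button band 5; right front 17.

Rate = 7/10 = 0.7 sts per cm.
sleeve: 21 × 0.7 = 14.70 → 15.
back: 56 × 0.7 = 39.20 → 39.
button band: 7.5 × 0.7 = 5.25 → 5.
right front: 24 × 0.7 = 16.80 → 17.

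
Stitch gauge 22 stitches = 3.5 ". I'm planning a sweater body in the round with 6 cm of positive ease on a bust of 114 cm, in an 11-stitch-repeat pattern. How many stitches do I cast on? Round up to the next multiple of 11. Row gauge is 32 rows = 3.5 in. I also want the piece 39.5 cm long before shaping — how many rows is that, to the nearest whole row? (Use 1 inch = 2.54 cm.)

Cast on 297 stitches; work 142 rows.

Finished = 114 + 6 = 120 cm.
120 cm × 1/2.54 = 47.24 inches.
22/3.5 = 6.286 sts per in; 47.24 × 6.286 = 296.96 sts.
Next multiple of 11 → 297.
39.5 cm = 15.55 inches; × 9.143 = 142.18 → 142 rows.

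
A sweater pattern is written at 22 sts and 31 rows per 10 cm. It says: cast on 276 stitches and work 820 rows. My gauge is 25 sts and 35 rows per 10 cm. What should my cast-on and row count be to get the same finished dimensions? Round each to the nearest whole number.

Cast on 314 stitches; work 926 rows.

Stitches: 276 × 25/22 = 313.64 → 314.
Rows: 820 × 35/31 = 925.81 → 926.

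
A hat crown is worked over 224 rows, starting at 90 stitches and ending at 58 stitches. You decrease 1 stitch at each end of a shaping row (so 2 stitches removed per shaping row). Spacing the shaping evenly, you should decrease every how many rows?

Stitches to remove: |58 − 90| = 32.
Shaping rows needed: 32 / 2 = 16.
224 rows / 16 = every 14 rows.

Decrease every 14th row.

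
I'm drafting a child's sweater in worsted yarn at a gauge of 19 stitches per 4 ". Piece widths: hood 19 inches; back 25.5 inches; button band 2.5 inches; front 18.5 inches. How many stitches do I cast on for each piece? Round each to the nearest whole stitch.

Rate = 19/4 = 4.75 sts per in.
hood: 19 × 4.75 = 90.25 → 90.
back: 25.5 × 4.75 = 121.12 → 121.
button band: 2.5 × 4.75 = 11.88 → 12.
front: 18.5 × 4.75 = 87.88 → 88.

hood 90; back 121; button band 12; front 88.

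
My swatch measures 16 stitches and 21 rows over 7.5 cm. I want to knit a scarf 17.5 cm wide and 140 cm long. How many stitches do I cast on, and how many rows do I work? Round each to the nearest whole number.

Cast on 37 stitches and work 392 rows.

Stitch gauge = 16/7.5 = 2.133 sts/cm; 17.5 × 2.133 = 37.33 → 37 sts.
Row gauge = 21/7.5 = 2.8 rows/cm; 140 × 2.8 = 392.00 → 392 rows.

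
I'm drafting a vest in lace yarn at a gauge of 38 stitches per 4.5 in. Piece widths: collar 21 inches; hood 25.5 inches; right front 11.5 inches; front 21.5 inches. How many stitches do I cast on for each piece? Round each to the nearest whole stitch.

collar 177; hood 215; right front 97; front 182.

Rate = 38/4.5 = 8.444 sts per in.
collar: 21 × 8.444 = 177.33 → 177.
hood: 25.5 × 8.444 = 215.33 → 215.
right front: 11.5 × 8.444 = 97.11 → 97.
front: 21.5 × 8.444 = 181.56 → 182.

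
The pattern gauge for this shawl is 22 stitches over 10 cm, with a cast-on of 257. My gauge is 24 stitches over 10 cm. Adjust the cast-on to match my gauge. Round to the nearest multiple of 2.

280 stitches.

Scale factor = 24 / 22 = 1.091.
257 × 24 / 22 = 280.36 sts.
→ 280 sts.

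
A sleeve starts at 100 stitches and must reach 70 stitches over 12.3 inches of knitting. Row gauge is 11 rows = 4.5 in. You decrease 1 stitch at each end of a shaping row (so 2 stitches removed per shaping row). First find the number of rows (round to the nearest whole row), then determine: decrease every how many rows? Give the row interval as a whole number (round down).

Decrease every 2nd row.

Rows = 12.3 × 2.444 = 30.1 → 30 rows.
Stitches to remove: 30 → 15 shaping rows (at 2 st each).
30 / 15 = 2.00 → every 2 rows.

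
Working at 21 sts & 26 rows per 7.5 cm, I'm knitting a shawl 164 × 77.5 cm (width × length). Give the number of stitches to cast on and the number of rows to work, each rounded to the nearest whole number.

Stitch gauge = 21/7.5 = 2.8 sts/cm; 164 × 2.8 = 459.20 → 459 sts.
Row gauge = 26/7.5 = 3.467 rows/cm; 77.5 × 3.467 = 268.67 → 269 rows.

Cast on 459 stitches and work 269 rows.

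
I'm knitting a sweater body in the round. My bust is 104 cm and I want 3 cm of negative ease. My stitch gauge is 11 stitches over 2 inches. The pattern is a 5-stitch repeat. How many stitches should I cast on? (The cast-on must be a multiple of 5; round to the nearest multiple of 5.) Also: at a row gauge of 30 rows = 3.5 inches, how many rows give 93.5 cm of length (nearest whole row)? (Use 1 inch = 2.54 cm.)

Finished = 104 − 3 = 101 cm.
101 cm × 1/2.54 = 39.76 inches.
11/2 = 5.5 sts per in; 39.76 × 5.5 = 218.70 sts.
Nearest multiple of 5 → 220.
93.5 cm = 36.81 inches; × 8.571 = 315.52 → 316 rows.

Cast on 220 stitches; work 316 rows.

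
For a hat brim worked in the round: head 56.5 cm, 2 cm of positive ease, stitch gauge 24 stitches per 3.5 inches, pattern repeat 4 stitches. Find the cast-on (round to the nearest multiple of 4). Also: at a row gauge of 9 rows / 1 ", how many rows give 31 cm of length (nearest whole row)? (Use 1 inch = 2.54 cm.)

Cast on 156 stitches; work 110 rows.

Finished = 56.5 + 2 = 58.5 cm.
58.5 cm × 1/2.54 = 23.03 inches.
24/3.5 = 6.857 sts per in; 23.03 × 6.857 = 157.93 sts.
Nearest multiple of 4 → 156.
31 cm = 12.20 inches; × 9 = 109.84 → 110 rows.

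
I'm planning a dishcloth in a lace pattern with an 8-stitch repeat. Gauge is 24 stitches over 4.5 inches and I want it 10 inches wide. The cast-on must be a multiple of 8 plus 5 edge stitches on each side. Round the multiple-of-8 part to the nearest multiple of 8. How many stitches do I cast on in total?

24 / 4.5 = 5.333 sts per inch.
10 × 5.333 = 53.33 sts.
Less 10 edge sts → 43.33 for the repeat.
Nearest multiple of 8: 40.
Add back 10 edge sts → 50.

Cast on 50 stitches.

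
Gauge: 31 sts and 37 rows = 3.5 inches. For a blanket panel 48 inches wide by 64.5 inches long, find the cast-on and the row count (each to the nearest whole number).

Stitch gauge = 31/3.5 = 8.857 sts/in; 48 × 8.857 = 425.14 → 425 sts.
Row gauge = 37/3.5 = 10.571 rows/in; 64.5 × 10.571 = 681.86 → 682 rows.

Cast on 425 stitches and work 682 rows.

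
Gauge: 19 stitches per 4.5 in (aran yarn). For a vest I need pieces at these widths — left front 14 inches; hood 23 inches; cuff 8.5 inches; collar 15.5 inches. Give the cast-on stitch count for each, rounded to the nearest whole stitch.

left front 59; hood 97; cuff 36; collar 65.

Rate = 19/4.5 = 4.222 sts per in.
left front: 14 × 4.222 = 59.11 → 59.
hood: 23 × 4.222 = 97.11 → 97.
cuff: 8.5 × 4.222 = 35.89 → 36.
collar: 15.5 × 4.222 = 65.44 → 65.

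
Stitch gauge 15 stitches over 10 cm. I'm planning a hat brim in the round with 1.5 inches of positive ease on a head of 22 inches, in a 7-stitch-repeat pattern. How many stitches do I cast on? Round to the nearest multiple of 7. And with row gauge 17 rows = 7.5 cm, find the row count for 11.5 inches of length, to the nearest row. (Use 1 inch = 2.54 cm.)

Finished = 22 + 1.5 = 23.5 inches.
23.5 inches × 2.54 = 59.69 cm.
15/10 = 1.5 sts per cm; 59.69 × 1.5 = 89.53 sts.
Nearest multiple of 7 → 91.
11.5 inches = 29.21 cm; × 2.267 = 66.21 → 66 rows.

Cast on 91 stitches; work 66 rows.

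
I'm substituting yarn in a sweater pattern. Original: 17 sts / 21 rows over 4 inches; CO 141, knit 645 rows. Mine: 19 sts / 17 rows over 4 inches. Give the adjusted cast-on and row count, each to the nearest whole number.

Cast on 158 stitches; work 522 rows.

Stitches: 141 × 19/17 = 157.59 → 158.
Rows: 645 × 17/21 = 522.14 → 522.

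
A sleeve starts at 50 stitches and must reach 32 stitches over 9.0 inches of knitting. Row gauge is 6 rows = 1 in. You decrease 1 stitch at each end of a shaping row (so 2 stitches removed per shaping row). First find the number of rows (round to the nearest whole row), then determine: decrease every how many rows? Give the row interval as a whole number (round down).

Decrease every 6th row.

Rows = 9.0 × 6 = 54.0 → 54 rows.
Stitches to remove: 18 → 9 shaping rows (at 2 st each).
54 / 9 = 6.00 → every 6 rows.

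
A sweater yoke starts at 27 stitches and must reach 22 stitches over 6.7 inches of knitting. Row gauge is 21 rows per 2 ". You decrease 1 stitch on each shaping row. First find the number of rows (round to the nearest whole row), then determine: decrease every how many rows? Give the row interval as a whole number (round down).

Decrease every 14th row.

Rows = 6.7 × 10.5 = 70.4 → 70 rows.
Stitches to remove: 5 → 5 shaping rows (at 1 st each).
70 / 5 = 14.00 → every 14 rows.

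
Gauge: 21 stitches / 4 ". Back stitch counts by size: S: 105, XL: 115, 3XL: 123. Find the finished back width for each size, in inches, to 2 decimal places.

21/4 = 5.25 sts per in.
S: 105 / 5.25 = 20.000 → 20.00 in.
XL: 115 / 5.25 = 21.905 → 21.90 in.
3XL: 123 / 5.25 = 23.429 → 23.43 in.

S 20.00 inches; XL 21.90 inches; 3XL 23.43 inches.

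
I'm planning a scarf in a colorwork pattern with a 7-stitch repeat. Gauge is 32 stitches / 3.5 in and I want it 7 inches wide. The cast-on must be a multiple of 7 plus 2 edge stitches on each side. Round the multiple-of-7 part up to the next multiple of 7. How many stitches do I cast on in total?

Cast on 67 stitches.

32 / 3.5 = 9.143 sts per inch.
7 × 9.143 = 64.00 sts.
Less 4 edge sts → 60.00 for the repeat.
Next multiple of 7: 63.
Add back 4 edge sts → 67.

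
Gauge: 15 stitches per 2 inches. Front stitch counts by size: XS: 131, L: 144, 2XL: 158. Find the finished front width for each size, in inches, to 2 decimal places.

15/2 = 7.5 sts per in.
XS: 131 / 7.5 = 17.467 → 17.47 in.
L: 144 / 7.5 = 19.200 → 19.20 in.
2XL: 158 / 7.5 = 21.067 → 21.07 in.

XS 17.47 inches; L 19.20 inches; 2XL 21.07 inches.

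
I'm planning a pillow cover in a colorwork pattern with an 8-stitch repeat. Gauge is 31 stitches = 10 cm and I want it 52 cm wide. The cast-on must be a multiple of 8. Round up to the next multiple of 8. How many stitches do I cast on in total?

31 / 10 = 3.1 sts per cm.
52 × 3.1 = 161.20 sts.
Next multiple of 8: 168.

168 stitches.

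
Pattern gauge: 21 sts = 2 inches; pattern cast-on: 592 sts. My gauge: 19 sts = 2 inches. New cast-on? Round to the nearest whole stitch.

Scale factor = 19 / 21 = 0.905.
592 × 19 / 21 = 535.62 sts.
→ 536 sts.

536 stitches.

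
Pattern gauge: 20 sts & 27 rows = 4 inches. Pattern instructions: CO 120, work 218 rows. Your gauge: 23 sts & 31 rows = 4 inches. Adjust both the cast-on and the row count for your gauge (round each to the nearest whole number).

Stitches: 120 × 23/20 = 138.00 → 138.
Rows: 218 × 31/27 = 250.30 → 250.

Cast on 138 stitches; work 250 rows.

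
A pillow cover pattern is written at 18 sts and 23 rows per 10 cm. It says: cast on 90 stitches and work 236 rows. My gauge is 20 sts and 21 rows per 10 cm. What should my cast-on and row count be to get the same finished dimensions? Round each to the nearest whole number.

Stitches: 90 × 20/18 = 100.00 → 100.
Rows: 236 × 21/23 = 215.48 → 215.

Cast on 100 stitches; work 215 rows.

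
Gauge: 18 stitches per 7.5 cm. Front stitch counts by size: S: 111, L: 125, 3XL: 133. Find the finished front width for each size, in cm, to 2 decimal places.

18/7.5 = 2.4 sts per cm.
S: 111 / 2.4 = 46.250 → 46.25 cm.
L: 125 / 2.4 = 52.083 → 52.08 cm.
3XL: 133 / 2.4 = 55.417 → 55.42 cm.

S 46.25 cm; L 52.08 cm; 3XL 55.42 cm.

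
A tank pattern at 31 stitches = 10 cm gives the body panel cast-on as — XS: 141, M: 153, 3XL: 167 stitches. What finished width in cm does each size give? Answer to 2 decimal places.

31/10 = 3.1 sts per cm.
XS: 141 / 3.1 = 45.484 → 45.48 cm.
M: 153 / 3.1 = 49.355 → 49.35 cm.
3XL: 167 / 3.1 = 53.871 → 53.87 cm.

XS 45.48 cm; M 49.35 cm; 3XL 53.87 cm.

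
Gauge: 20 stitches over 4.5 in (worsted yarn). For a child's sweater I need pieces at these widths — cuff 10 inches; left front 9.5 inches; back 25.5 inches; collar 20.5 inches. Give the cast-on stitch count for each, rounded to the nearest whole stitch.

Rate = 20/4.5 = 4.444 sts per in.
cuff: 10 × 4.444 = 44.44 → 44.
left front: 9.5 × 4.444 = 42.22 → 42.
back: 25.5 × 4.444 = 113.33 → 113.
collar: 20.5 × 4.444 = 91.11 → 91.

cuff 44; left front 42; back 113; collar 91.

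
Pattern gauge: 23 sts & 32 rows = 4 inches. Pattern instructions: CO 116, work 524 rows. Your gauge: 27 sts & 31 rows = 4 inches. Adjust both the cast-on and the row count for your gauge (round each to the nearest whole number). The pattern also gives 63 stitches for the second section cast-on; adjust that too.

Stitches: 116 × 27/23 = 136.17 → 136.
Rows: 524 × 31/32 = 507.62 → 508.
second section cast-on: 63 × 27/23 = 73.96 → 74.

Cast on 136 stitches; work 508 rows; second section cast-on 74 stitches.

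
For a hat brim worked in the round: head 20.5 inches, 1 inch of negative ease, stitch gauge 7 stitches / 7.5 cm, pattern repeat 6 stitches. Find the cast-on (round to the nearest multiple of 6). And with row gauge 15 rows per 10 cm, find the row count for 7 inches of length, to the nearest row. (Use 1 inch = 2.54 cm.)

Cast on 48 stitches; work 27 rows.

Finished = 20.5 − 1 = 19.5 inches.
19.5 inches × 2.54 = 49.53 cm.
7/7.5 = 0.933 sts per cm; 49.53 × 0.933 = 46.23 sts.
Nearest multiple of 6 → 48.
7 inches = 17.78 cm; × 1.5 = 26.67 → 27 rows.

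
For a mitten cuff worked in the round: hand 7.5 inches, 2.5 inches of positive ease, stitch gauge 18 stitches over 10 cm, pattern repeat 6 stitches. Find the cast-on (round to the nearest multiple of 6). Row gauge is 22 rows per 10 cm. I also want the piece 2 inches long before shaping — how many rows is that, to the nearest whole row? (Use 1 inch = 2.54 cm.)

Cast on 48 stitches; work 11 rows.

Finished = 7.5 + 2.5 = 10 inches.
10 inches × 2.54 = 25.40 cm.
18/10 = 1.8 sts per cm; 25.40 × 1.8 = 45.72 sts.
Nearest multiple of 6 → 48.
2 inches = 5.08 cm; × 2.2 = 11.18 → 11 rows.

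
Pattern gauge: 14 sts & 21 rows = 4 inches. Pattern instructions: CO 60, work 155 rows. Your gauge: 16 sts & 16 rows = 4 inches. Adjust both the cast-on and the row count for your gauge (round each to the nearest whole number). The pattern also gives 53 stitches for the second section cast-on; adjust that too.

Stitches: 60 × 16/14 = 68.57 → 69.
Rows: 155 × 16/21 = 118.10 → 118.
second section cast-on: 53 × 16/14 = 60.57 → 61.

Cast on 69 stitches; work 118 rows; second section cast-on 61 stitches.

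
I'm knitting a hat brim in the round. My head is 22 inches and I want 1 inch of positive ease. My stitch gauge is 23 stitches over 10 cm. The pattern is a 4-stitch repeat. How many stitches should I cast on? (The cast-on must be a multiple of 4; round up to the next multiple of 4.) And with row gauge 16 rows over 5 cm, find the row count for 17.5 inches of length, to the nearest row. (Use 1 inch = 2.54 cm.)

Finished = 22 + 1 = 23 inches.
23 inches × 2.54 = 58.42 cm.
23/10 = 2.3 sts per cm; 58.42 × 2.3 = 134.37 sts.
Next multiple of 4 → 136.
17.5 inches = 44.45 cm; × 3.2 = 142.24 → 142 rows.

Cast on 136 stitches; work 142 rows.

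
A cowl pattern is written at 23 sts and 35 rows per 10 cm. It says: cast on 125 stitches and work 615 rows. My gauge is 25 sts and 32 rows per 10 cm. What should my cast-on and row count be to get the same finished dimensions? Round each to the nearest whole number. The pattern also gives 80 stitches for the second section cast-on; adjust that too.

Cast on 136 stitches; work 562 rows; second section cast-on 87 stitches.

Stitches: 125 × 25/23 = 135.87 → 136.
Rows: 615 × 32/35 = 562.29 → 562.
second section cast-on: 80 × 25/23 = 86.96 → 87.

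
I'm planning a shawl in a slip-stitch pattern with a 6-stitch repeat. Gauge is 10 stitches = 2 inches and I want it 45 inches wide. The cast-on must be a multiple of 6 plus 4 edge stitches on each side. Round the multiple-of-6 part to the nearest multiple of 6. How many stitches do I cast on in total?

CO 224 sts.

10 / 2 = 5 sts per inch.
45 × 5 = 225.00 sts.
Less 8 edge sts → 217.00 for the repeat.
Nearest multiple of 6: 216.
Add back 8 edge sts → 224.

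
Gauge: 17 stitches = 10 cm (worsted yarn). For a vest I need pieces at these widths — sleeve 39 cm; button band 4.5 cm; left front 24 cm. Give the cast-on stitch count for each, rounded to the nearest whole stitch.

Rate = 17/10 = 1.7 sts per cm.
sleeve: 39 × 1.7 = 66.30 → 66.
button band: 4.5 × 1.7 = 7.65 → 8.
left front: 24 × 1.7 = 40.80 → 41.

sleeve 66; button band 8; left front 41.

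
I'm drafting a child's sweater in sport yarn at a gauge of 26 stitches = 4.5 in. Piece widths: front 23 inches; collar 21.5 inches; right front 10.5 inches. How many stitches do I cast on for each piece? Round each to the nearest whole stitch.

front 133; collar 124; right front 61.

Rate = 26/4.5 = 5.778 sts per in.
front: 23 × 5.778 = 132.89 → 133.
collar: 21.5 × 5.778 = 124.22 → 124.
right front: 10.5 × 5.778 = 60.67 → 61.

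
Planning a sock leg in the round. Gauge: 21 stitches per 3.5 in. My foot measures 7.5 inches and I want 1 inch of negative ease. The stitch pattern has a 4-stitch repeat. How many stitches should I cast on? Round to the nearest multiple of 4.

Finished = 7.5 − 1 = 6.5 inches.
21 / 3.5 = 6 sts/in.
6.5 × 6 = 39.00 sts.
Nearest multiple of 4: 40.

CO 40 sts.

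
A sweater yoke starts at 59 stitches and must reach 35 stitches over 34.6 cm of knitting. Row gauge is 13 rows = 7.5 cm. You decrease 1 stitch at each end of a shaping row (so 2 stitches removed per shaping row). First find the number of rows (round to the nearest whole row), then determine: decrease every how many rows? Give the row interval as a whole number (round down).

Decrease every 5th row.

Rows = 34.6 × 1.733 = 60.0 → 60 rows.
Stitches to remove: 24 → 12 shaping rows (at 2 st each).
60 / 12 = 5.00 → every 5 rows.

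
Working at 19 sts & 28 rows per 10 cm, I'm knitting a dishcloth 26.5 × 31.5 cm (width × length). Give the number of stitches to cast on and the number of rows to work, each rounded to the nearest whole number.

Cast on 50 stitches and work 88 rows.

Stitch gauge = 19/10 = 1.9 sts/cm; 26.5 × 1.9 = 50.35 → 50 sts.
Row gauge = 28/10 = 2.8 rows/cm; 31.5 × 2.8 = 88.20 → 88 rows.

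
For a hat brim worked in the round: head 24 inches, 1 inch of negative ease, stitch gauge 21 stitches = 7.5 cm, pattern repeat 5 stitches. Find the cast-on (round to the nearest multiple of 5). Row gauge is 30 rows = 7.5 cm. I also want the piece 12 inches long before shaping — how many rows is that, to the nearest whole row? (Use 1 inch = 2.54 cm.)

Cast on 165 stitches; work 122 rows.

Finished = 24 − 1 = 23 inches.
23 inches × 2.54 = 58.42 cm.
21/7.5 = 2.8 sts per cm; 58.42 × 2.8 = 163.58 sts.
Nearest multiple of 5 → 165.
12 inches = 30.48 cm; × 4 = 121.92 → 122 rows.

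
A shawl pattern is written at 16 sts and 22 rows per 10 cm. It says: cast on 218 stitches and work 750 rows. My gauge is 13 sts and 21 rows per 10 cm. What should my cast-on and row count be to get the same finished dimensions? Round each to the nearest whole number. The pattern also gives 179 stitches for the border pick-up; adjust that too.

Cast on 177 stitches; work 716 rows; border pick-up 145 stitches.

Stitches: 218 × 13/16 = 177.12 → 177.
Rows: 750 × 21/22 = 715.91 → 716.
border pick-up: 179 × 13/16 = 145.44 → 145.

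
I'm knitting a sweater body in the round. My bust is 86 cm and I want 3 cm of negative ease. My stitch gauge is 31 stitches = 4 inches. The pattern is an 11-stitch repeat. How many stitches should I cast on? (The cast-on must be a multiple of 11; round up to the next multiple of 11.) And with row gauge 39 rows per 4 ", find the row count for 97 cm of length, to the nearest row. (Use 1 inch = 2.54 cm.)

Finished = 86 − 3 = 83 cm.
83 cm × 1/2.54 = 32.68 inches.
31/4 = 7.75 sts per in; 32.68 × 7.75 = 253.25 sts.
Next multiple of 11 → 264.
97 cm = 38.19 inches; × 9.75 = 372.34 → 372 rows.

Cast on 264 stitches; work 372 rows.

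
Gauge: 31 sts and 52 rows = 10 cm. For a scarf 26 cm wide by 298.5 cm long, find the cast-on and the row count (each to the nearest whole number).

Stitch gauge = 31/10 = 3.1 sts/cm; 26 × 3.1 = 80.60 → 81 sts.
Row gauge = 52/10 = 5.2 rows/cm; 298.5 × 5.2 = 1552.20 → 1552 rows.

Cast on 81 stitches and work 1552 rows.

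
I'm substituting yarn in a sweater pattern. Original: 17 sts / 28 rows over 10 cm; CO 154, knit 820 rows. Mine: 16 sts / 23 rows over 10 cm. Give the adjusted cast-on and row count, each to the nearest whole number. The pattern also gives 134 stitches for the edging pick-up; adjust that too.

Stitches: 154 × 16/17 = 144.94 → 145.
Rows: 820 × 23/28 = 673.57 → 674.
edging pick-up: 134 × 16/17 = 126.12 → 126.

Cast on 145 stitches; work 674 rows; edging pick-up 126 stitches.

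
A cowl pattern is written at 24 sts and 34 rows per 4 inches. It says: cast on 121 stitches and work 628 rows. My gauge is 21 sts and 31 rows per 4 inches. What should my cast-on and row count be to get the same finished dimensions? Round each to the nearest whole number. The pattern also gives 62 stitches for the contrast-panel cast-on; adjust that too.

Stitches: 121 × 21/24 = 105.88 → 106.
Rows: 628 × 31/34 = 572.59 → 573.
contrast-panel cast-on: 62 × 21/24 = 54.25 → 54.

Cast on 106 stitches; work 573 rows; contrast-panel cast-on 54 stitches.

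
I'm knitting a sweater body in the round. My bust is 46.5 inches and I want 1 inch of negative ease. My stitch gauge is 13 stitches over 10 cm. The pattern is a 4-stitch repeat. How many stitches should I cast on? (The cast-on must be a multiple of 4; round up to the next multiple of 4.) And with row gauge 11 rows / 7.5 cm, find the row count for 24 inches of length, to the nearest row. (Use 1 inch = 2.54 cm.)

Finished = 46.5 − 1 = 45.5 inches.
45.5 inches × 2.54 = 115.57 cm.
13/10 = 1.3 sts per cm; 115.57 × 1.3 = 150.24 sts.
Next multiple of 4 → 152.
24 inches = 60.96 cm; × 1.467 = 89.41 → 89 rows.

Cast on 152 stitches; work 89 rows.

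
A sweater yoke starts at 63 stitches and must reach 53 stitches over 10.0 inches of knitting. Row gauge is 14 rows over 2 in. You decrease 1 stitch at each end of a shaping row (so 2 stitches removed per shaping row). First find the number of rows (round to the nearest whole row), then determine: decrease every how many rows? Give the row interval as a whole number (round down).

Rows = 10.0 × 7 = 70.0 → 70 rows.
Stitches to remove: 10 → 5 shaping rows (at 2 st each).
70 / 5 = 14.00 → every 14 rows.

Decrease every 14th row.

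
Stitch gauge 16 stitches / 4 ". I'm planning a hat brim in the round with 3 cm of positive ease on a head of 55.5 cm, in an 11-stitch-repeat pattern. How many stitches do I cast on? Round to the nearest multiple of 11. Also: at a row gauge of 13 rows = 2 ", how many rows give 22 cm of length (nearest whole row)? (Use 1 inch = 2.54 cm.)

Finished = 55.5 + 3 = 58.5 cm.
58.5 cm × 1/2.54 = 23.03 inches.
16/4 = 4 sts per in; 23.03 × 4 = 92.13 sts.
Nearest multiple of 11 → 88.
22 cm = 8.66 inches; × 6.5 = 56.30 → 56 rows.

Cast on 88 stitches; work 56 rows.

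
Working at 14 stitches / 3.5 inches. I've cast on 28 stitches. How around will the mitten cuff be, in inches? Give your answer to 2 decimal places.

14 stitches / 3.5 inch = 4 stitches per inch.
28 / 4 = 7.000 inches.

7.00 inches.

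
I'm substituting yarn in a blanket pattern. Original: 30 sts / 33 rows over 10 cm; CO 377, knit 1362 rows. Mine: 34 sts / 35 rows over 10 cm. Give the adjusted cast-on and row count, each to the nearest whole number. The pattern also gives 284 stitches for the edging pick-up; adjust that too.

Cast on 427 stitches; work 1445 rows; edging pick-up 322 stitches.

Stitches: 377 × 34/30 = 427.27 → 427.
Rows: 1362 × 35/33 = 1444.55 → 1445.
edging pick-up: 284 × 34/30 = 321.87 → 322.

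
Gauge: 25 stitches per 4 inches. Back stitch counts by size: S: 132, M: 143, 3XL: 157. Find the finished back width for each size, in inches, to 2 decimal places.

25/4 = 6.25 sts per in.
S: 132 / 6.25 = 21.120 → 21.12 in.
M: 143 / 6.25 = 22.880 → 22.88 in.
3XL: 157 / 6.25 = 25.120 → 25.12 in.

S 21.12 inches; M 22.88 inches; 3XL 25.12 inches.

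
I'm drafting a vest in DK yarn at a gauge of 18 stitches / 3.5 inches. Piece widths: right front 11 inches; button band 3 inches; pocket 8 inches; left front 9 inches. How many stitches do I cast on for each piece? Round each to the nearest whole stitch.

right front 57; button band 15; pocket 41; left front 46.

Rate = 18/3.5 = 5.143 sts per in.
right front: 11 × 5.143 = 56.57 → 57.
button band: 3 × 5.143 = 15.43 → 15.
pocket: 8 × 5.143 = 41.14 → 41.
left front: 9 × 5.143 = 46.29 → 46.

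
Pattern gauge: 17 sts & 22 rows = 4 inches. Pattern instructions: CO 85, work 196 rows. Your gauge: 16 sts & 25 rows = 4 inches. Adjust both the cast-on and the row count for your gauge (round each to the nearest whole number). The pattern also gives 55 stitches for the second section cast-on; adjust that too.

Cast on 80 stitches; work 223 rows; second section cast-on 52 stitches.

Stitches: 85 × 16/17 = 80.00 → 80.
Rows: 196 × 25/22 = 222.73 → 223.
second section cast-on: 55 × 16/17 = 51.76 → 52.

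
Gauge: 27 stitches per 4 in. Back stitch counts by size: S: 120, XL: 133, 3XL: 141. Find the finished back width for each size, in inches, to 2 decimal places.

27/4 = 6.75 sts per in.
S: 120 / 6.75 = 17.778 → 17.78 in.
XL: 133 / 6.75 = 19.704 → 19.70 in.
3XL: 141 / 6.75 = 20.889 → 20.89 in.

S 17.78 inches; XL 19.70 inches; 3XL 20.89 inches.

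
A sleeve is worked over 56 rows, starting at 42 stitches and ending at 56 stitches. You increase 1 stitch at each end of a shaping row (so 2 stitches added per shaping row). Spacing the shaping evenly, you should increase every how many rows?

Stitches to add: |56 − 42| = 14.
Shaping rows needed: 14 / 2 = 7.
56 rows / 7 = every 8 rows.

Increase every 8th row.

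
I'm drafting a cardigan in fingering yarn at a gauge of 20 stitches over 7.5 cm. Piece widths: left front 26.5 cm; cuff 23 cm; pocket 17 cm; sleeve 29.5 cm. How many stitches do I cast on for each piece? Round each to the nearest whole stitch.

left front 71; cuff 61; pocket 45; sleeve 79.

Rate = 20/7.5 = 2.667 sts per cm.
left front: 26.5 × 2.667 = 70.67 → 71.
cuff: 23 × 2.667 = 61.33 → 61.
pocket: 17 × 2.667 = 45.33 → 45.
sleeve: 29.5 × 2.667 = 78.67 → 79.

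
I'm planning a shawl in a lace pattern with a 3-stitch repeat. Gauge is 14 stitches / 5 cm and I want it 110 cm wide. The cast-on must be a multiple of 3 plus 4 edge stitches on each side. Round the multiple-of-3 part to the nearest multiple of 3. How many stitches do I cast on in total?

14 / 5 = 2.8 sts per cm.
110 × 2.8 = 308.00 sts.
Less 8 edge sts → 300.00 for the repeat.
Nearest multiple of 3: 300.
Add back 8 edge sts → 308.

CO 308 sts.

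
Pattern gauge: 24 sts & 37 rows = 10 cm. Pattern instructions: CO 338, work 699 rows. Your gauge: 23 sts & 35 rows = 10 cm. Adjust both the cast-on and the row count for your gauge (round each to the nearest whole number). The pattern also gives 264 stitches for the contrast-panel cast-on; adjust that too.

Stitches: 338 × 23/24 = 323.92 → 324.
Rows: 699 × 35/37 = 661.22 → 661.
contrast-panel cast-on: 264 × 23/24 = 253.00 → 253.

Cast on 324 stitches; work 661 rows; contrast-panel cast-on 253 stitches.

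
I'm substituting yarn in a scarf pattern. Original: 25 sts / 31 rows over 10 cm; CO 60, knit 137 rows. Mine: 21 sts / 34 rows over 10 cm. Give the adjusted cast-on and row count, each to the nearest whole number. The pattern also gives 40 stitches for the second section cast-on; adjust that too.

Stitches: 60 × 21/25 = 50.40 → 50.
Rows: 137 × 34/31 = 150.26 → 150.
second section cast-on: 40 × 21/25 = 33.60 → 34.

Cast on 50 stitches; work 150 rows; second section cast-on 34 stitches.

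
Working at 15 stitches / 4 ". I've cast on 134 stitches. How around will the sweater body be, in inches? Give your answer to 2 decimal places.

35.73 inches.

15 stitches / 4 inch = 3.75 stitches per inch.
134 / 3.75 = 35.733 inches.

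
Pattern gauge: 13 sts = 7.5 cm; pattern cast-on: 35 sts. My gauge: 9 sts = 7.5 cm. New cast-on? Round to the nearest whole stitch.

Cast on 24 stitches.

Scale factor = 9 / 13 = 0.692.
35 × 9 / 13 = 24.23 sts.
→ 24 sts.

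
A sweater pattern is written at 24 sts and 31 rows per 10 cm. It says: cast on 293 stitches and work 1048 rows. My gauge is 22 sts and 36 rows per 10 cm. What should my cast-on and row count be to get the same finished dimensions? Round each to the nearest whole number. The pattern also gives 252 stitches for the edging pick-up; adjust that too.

Cast on 269 stitches; work 1217 rows; edging pick-up 231 stitches.

Stitches: 293 × 22/24 = 268.58 → 269.
Rows: 1048 × 36/31 = 1217.03 → 1217.
edging pick-up: 252 × 22/24 = 231.00 → 231.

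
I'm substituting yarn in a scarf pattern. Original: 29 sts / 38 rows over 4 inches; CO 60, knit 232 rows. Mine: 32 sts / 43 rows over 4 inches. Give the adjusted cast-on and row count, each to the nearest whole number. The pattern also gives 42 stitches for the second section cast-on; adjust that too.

Stitches: 60 × 32/29 = 66.21 → 66.
Rows: 232 × 43/38 = 262.53 → 263.
second section cast-on: 42 × 32/29 = 46.34 → 46.

Cast on 66 stitches; work 263 rows; second section cast-on 46 stitches.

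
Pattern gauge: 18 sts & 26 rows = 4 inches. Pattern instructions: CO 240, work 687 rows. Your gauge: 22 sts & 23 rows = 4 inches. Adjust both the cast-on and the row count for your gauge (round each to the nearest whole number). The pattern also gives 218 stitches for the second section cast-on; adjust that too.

Cast on 293 stitches; work 608 rows; second section cast-on 266 stitches.

Stitches: 240 × 22/18 = 293.33 → 293.
Rows: 687 × 23/26 = 607.73 → 608.
second section cast-on: 218 × 22/18 = 266.44 → 266.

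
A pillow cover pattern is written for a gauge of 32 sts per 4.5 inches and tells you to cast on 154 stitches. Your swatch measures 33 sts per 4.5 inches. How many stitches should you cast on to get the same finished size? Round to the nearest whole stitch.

CO 159 sts.

Scale factor = 33 / 32 = 1.031.
154 × 33 / 32 = 158.81 sts.
→ 159 sts.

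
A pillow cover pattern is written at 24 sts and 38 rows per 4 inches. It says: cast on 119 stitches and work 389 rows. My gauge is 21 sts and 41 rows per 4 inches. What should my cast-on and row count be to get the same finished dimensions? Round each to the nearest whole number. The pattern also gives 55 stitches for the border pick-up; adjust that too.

Cast on 104 stitches; work 420 rows; border pick-up 48 stitches.

Stitches: 119 × 21/24 = 104.12 → 104.
Rows: 389 × 41/38 = 419.71 → 420.
border pick-up: 55 × 21/24 = 48.12 → 48.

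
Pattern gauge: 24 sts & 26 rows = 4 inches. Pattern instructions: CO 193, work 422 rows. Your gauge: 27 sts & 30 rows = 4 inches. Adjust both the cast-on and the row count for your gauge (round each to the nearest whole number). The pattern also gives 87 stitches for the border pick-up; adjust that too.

Cast on 217 stitches; work 487 rows; border pick-up 98 stitches.

Stitches: 193 × 27/24 = 217.12 → 217.
Rows: 422 × 30/26 = 486.92 → 487.
border pick-up: 87 × 27/24 = 97.88 → 98.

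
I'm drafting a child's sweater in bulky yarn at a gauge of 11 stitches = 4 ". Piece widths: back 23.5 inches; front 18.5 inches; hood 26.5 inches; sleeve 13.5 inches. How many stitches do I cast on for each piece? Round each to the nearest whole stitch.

Rate = 11/4 = 2.75 sts per in.
back: 23.5 × 2.75 = 64.62 → 65.
front: 18.5 × 2.75 = 50.88 → 51.
hood: 26.5 × 2.75 = 72.88 → 73.
sleeve: 13.5 × 2.75 = 37.12 → 37.

back 65; front 51; hood 73; sleeve 37.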